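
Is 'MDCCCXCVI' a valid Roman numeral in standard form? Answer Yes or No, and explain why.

'MDCCCXCVI': Check the rules: uses only the symbols I, V, X, L, C, D, M; no symbol is repeated more than three times in a row; V, L and D each appear at most once; the only place a smaller symbol precedes a larger one is the allowed subtractive pair XC, the symbol right after such a pair (if any) is smaller than the pair's first symbol, and otherwise the values never increase from left to right. Value: M (1000) + D (500) + C (100) + C (100) + C (100) + XC (90) + V (5) + I (1) = 1896. So it is a valid standard Roman numeral.

Yes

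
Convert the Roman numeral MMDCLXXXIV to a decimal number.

MMDCLXXXIV: M=1000, M=1000, D=500, C=100, L=50, X=10, X=10, X=10, IV=4
1000 + 1000 + 500 + 100 + 50 + 10 + 10 + 10 + 4 = 2684

2684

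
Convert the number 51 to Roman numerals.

Convert 51 to Roman numerals:
  51 contains 1×50 (L)
  1 contains 1×1 (I)

LI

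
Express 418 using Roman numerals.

Convert 418 to Roman numerals:
  418 contains 1×400 (CD)
  18 contains 1×10 (X)
  8 contains 1×5 (V)
  3 contains 3×1 (III)

CDXVIII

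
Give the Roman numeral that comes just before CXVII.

CXVII = 117, so the previous integer is 117 - 1 = 116

CXVI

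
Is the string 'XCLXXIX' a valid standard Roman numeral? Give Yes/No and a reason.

'XCLXXIX': X (position 1) comes before the larger symbol L (position 3) without being directly in front of it as a subtractive pair; apart from IV, IX, XL, XC, CD and CM, symbols must go from largest to smallest

No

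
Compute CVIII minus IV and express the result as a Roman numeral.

CVIII = 108
IV = 4
108 - 4 = 104

CIV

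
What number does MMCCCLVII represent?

MMCCCLVII: M=1000, M=1000, C=100, C=100, C=100, L=50, V=5, I=1, I=1
1000 + 1000 + 100 + 100 + 100 + 50 + 5 + 1 + 1 = 2357

2357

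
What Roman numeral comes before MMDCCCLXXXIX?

MMDCCCLXXXIX = 2889; previous is 2888

MMDCCCLXXXVIII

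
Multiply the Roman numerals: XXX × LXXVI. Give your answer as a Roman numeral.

XXX = 30
LXXVI = 76
30 × 76 = 2280

MMCCLXXX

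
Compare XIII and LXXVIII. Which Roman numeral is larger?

XIII = 13
LXXVIII = 78
78 is larger

LXXVIII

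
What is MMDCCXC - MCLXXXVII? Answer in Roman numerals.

MMDCCXC = 2790
MCLXXXVII = 1187
2790 - 1187 = 1603

MDCIII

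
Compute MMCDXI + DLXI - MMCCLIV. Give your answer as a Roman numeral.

MMCDXI = 2411, DLXI = 561, MMCCLIV = 2254
2411 + 561 = 2972
2972 - 2254 = 718

DCCXVIII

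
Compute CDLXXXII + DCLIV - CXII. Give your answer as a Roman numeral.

CDLXXXII = 482, DCLIV = 654, CXII = 112
482 + 654 = 1136
1136 - 112 = 1024

MXXIV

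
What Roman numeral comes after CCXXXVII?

CCXXXVII = 237; next is 238

CCXXXVIII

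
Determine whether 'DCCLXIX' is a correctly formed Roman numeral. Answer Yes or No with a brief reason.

'DCCLXIX': Check the rules: uses only the symbols I, V, X, L, C, D, M; no symbol is repeated more than three times in a row; V, L and D each appear at most once; the only place a smaller symbol precedes a larger one is the allowed subtractive pair IX, the symbol right after such a pair (if any) is smaller than the pair's first symbol, and otherwise the values never increase from left to right. Value: D (500) + C (100) + C (100) + L (50) + X (10) + IX (9) = 769. So it is a valid standard Roman numeral.

Yes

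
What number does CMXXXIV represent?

CMXXXIV: CM=900, X=10, X=10, X=10, IV=4
900 + 10 + 10 + 10 + 4 = 934

934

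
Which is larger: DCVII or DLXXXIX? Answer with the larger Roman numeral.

DCVII = 607
DLXXXIX = 589
607 is larger

DCVII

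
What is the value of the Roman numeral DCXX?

DCXX: D=500, C=100, X=10, X=10
500 + 100 + 10 + 10 = 620

620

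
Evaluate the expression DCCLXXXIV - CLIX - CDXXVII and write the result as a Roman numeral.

DCCLXXXIV = 784, CLIX = 159, CDXXVII = 427
784 - 159 = 625
625 - 427 = 198

CXCVIII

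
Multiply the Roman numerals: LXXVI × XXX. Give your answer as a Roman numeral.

LXXVI = 76
XXX = 30
76 × 30 = 2280

MMCCLXXX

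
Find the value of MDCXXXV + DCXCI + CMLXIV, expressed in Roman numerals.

MDCXXXV = 1635, DCXCI = 691, CMLXIV = 964
1635 + 691 = 2326
2326 + 964 = 3290

MMMCCXC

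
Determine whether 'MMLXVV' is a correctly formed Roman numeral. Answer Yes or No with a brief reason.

'MMLXVV': V should not appear more than once

No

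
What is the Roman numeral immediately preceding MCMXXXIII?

MCMXXXIII = 1933, so the previous integer is 1933 - 1 = 1932

MCMXXXII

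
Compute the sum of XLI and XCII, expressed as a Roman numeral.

XLI = 41
XCII = 92
41 + 92 = 133

CXXXIII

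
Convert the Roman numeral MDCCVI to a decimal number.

MDCCVI: M=1000, D=500, C=100, C=100, V=5, I=1
1000 + 500 + 100 + 100 + 5 + 1 = 1706

1706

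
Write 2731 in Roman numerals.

Convert 2731 to Roman numerals:
  2731 contains 2×1000 (MM)
  731 contains 1×500 (D)
  231 contains 2×100 (CC)
  31 contains 3×10 (XXX)
  1 contains 1×1 (I)

MMDCCXXXI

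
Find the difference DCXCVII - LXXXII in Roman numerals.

DCXCVII = 697
LXXXII = 82
697 - 82 = 615

DCXV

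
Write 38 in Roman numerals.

Convert 38 to Roman numerals:
  38 contains 3×10 (XXX)
  8 contains 1×5 (V)
  3 contains 3×1 (III)

XXXVIII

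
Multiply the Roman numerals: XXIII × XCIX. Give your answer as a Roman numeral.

XXIII = 23
XCIX = 99
23 × 99 = 2277

MMCCLXXVII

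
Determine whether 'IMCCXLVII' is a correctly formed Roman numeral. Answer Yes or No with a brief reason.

'IMCCXLVII': Invalid subtractive combination: IM

No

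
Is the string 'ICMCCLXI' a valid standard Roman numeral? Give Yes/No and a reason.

'ICMCCLXI': Invalid subtractive combination: IC

No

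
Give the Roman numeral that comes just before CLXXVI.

CLXXVI = 176; previous is 175

CLXXV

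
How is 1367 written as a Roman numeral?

Convert 1367 to Roman numerals:
  1367 contains 1×1000 (M)
  367 contains 3×100 (CCC)
  67 contains 1×50 (L)
  17 contains 1×10 (X)
  7 contains 1×5 (V)
  2 contains 2×1 (II)

MCCCLXVII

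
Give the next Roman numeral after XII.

XII = 12, so the next integer is 12 + 1 = 13

XIII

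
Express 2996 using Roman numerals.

Convert 2996 to Roman numerals:
  2996 contains 2×1000 (MM)
  996 contains 1×900 (CM)
  96 contains 1×90 (XC)
  6 contains 1×5 (V)
  1 contains 1×1 (I)

MMCMXCVI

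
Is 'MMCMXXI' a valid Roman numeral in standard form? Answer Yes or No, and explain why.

'MMCMXXI': Check the rules: uses only the symbols I, V, X, L, C, D, M; no symbol is repeated more than three times in a row; V, L and D each appear at most once; the only place a smaller symbol precedes a larger one is the allowed subtractive pair CM, the symbol right after such a pair (if any) is smaller than the pair's first symbol, and otherwise the values never increase from left to right. Value: M (1000) + M (1000) + CM (900) + X (10) + X (10) + I (1) = 2921. So it is a valid standard Roman numeral.

Yes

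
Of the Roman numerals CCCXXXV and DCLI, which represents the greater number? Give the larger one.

CCCXXXV = 335
DCLI = 651
651 is larger

DCLI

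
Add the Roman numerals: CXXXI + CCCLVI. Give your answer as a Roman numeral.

CXXXI = 131
CCCLVI = 356
131 + 356 = 487

CDLXXXVII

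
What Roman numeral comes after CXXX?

CXXX = 130; next is 131

CXXXI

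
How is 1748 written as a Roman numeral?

Convert 1748 to Roman numerals:
  1748 contains 1×1000 (M)
  748 contains 1×500 (D)
  248 contains 2×100 (CC)
  48 contains 1×40 (XL)
  8 contains 1×5 (V)
  3 contains 3×1 (III)

MDCCXLVIII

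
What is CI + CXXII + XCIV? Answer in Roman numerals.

CI = 101, CXXII = 122, XCIV = 94
101 + 122 = 223
223 + 94 = 317

CCCXVII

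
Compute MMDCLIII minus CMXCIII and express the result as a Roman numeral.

MMDCLIII = 2653
CMXCIII = 993
2653 - 993 = 1660

MDCLX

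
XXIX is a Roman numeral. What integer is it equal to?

XXIX: X=10, X=10, IX=9
10 + 10 + 9 = 29

29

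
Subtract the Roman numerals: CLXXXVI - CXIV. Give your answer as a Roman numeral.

CLXXXVI = 186
CXIV = 114
186 - 114 = 72

LXXII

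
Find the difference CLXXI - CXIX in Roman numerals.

CLXXI = 171
CXIX = 119
171 - 119 = 52

LII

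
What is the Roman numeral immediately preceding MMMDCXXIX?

MMMDCXXIX = 3629; previous is 3628

MMMDCXXVIII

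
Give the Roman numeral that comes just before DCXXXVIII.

DCXXXVIII = 638; previous is 637

DCXXXVII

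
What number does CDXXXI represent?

CDXXXI: CD=400, X=10, X=10, X=10, I=1
400 + 10 + 10 + 10 + 1 = 431

431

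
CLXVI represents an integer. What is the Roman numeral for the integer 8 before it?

CLXVI = 166
166 - 8 = 158

CLVIII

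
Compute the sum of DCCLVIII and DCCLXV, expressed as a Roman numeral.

DCCLVIII = 758
DCCLXV = 765
758 + 765 = 1523

MDXXIII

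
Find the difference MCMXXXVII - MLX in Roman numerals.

MCMXXXVII = 1937
MLX = 1060
1937 - 1060 = 877

DCCCLXXVII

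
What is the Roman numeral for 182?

Convert 182 to Roman numerals:
  182 contains 1×100 (C)
  82 contains 1×50 (L)
  32 contains 3×10 (XXX)
  2 contains 2×1 (II)

CLXXXII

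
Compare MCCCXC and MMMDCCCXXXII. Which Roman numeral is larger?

MCCCXC = 1390
MMMDCCCXXXII = 3832
3832 is larger

MMMDCCCXXXII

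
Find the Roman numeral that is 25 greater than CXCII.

CXCII = 192
192 + 25 = 217

CCXVII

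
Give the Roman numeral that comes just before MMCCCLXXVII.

MMCCCLXXVII = 2377; previous is 2376

MMCCCLXXVI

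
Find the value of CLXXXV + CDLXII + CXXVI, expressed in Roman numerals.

CLXXXV = 185, CDLXII = 462, CXXVI = 126
185 + 462 = 647
647 + 126 = 773

DCCLXXIII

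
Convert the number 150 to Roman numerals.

Convert 150 to Roman numerals:
  150 contains 1×100 (C)
  50 contains 1×50 (L)

CL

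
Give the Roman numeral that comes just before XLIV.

XLIV = 44, so the previous integer is 44 - 1 = 43

XLIII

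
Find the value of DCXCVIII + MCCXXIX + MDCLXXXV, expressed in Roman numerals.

DCXCVIII = 698, MCCXXIX = 1229, MDCLXXXV = 1685
698 + 1229 = 1927
1927 + 1685 = 3612

MMMDCXII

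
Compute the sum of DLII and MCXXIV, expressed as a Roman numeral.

DLII = 552
MCXXIV = 1124
552 + 1124 = 1676

MDCLXXVI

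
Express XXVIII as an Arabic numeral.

XXVIII: X=10, X=10, V=5, I=1, I=1, I=1
10 + 10 + 5 + 1 + 1 + 1 = 28

28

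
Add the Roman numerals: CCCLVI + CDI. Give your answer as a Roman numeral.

CCCLVI = 356
CDI = 401
356 + 401 = 757

DCCLVII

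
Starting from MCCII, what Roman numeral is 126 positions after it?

MCCII = 1202
1202 + 126 = 1328

MCCCXXVIII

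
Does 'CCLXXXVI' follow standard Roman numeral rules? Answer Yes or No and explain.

'CCLXXXVI': Check the rules: uses only the symbols I, V, X, L, C, D, M; no symbol is repeated more than three times in a row; V, L and D each appear at most once; no smaller symbol precedes a larger one (values never increase from left to right). Value: C (100) + C (100) + L (50) + X (10) + X (10) + X (10) + V (5) + I (1) = 286. So it is a valid standard Roman numeral.

Yes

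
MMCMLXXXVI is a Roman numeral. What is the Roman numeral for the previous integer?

MMCMLXXXVI = 2986; previous is 2985

MMCMLXXXV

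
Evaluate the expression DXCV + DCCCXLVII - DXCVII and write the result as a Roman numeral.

DXCV = 595, DCCCXLVII = 847, DXCVII = 597
595 + 847 = 1442
1442 - 597 = 845

DCCCXLV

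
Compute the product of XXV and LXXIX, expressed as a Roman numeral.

XXV = 25
LXXIX = 79
25 × 79 = 1975

MCMLXXV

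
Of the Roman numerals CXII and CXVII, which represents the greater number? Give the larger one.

CXII = 112
CXVII = 117
117 is larger

CXVII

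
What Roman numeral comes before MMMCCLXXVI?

MMMCCLXXVI = 3276; previous is 3275

MMMCCLXXV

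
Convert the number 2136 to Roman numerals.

Convert 2136 to Roman numerals:
  2136 contains 2×1000 (MM)
  136 contains 1×100 (C)
  36 contains 3×10 (XXX)
  6 contains 1×5 (V)
  1 contains 1×1 (I)

MMCXXXVI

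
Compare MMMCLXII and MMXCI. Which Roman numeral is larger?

MMMCLXII = 3162
MMXCI = 2091
3162 is larger

MMMCLXII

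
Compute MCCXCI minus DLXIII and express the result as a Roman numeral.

MCCXCI = 1291
DLXIII = 563
1291 - 563 = 728

DCCXXVIII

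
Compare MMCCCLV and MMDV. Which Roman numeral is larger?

MMCCCLV = 2355
MMDV = 2505
2505 is larger

MMDV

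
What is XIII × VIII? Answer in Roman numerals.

XIII = 13
VIII = 8
13 × 8 = 104

CIV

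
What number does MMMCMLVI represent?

MMMCMLVI: M=1000, M=1000, M=1000, CM=900, L=50, V=5, I=1
1000 + 1000 + 1000 + 900 + 50 + 5 + 1 = 3956

3956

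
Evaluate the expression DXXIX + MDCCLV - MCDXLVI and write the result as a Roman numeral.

DXXIX = 529, MDCCLV = 1755, MCDXLVI = 1446
529 + 1755 = 2284
2284 - 1446 = 838

DCCCXXXVIII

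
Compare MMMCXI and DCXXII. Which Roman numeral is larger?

MMMCXI = 3111
DCXXII = 622
3111 is larger

MMMCXI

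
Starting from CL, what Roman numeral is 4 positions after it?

CL = 150
150 + 4 = 154

CLIV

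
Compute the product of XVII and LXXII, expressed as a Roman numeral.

XVII = 17
LXXII = 72
17 × 72 = 1224

MCCXXIV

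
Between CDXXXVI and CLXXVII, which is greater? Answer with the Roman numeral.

CDXXXVI = 436
CLXXVII = 177
436 is larger

CDXXXVI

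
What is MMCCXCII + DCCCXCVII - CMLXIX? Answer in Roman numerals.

MMCCXCII = 2292, DCCCXCVII = 897, CMLXIX = 969
2292 + 897 = 3189
3189 - 969 = 2220

MMCCXX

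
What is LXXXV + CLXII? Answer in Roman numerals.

LXXXV = 85
CLXII = 162
85 + 162 = 247

CCXLVII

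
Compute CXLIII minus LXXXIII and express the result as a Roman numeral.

CXLIII = 143
LXXXIII = 83
143 - 83 = 60

LX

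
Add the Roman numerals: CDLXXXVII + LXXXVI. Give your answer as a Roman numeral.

CDLXXXVII = 487
LXXXVI = 86
487 + 86 = 573

DLXXIII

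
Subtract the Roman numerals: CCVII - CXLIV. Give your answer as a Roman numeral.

CCVII = 207
CXLIV = 144
207 - 144 = 63

LXIII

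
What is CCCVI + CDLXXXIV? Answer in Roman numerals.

CCCVI = 306
CDLXXXIV = 484
306 + 484 = 790

DCCXC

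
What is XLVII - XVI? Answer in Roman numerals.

XLVII = 47
XVI = 16
47 - 16 = 31

XXXI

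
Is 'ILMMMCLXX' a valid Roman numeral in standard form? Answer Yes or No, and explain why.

'ILMMMCLXX': L should not appear more than once

No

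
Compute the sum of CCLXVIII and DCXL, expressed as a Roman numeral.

CCLXVIII = 268
DCXL = 640
268 + 640 = 908

CMVIII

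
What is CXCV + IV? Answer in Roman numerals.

CXCV = 195
IV = 4
195 + 4 = 199

CXCIX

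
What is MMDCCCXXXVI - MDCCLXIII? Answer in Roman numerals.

MMDCCCXXXVI = 2836
MDCCLXIII = 1763
2836 - 1763 = 1073

MLXXIII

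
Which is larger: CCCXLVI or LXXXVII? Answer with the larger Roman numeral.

CCCXLVI = 346
LXXXVII = 87
346 is larger

CCCXLVI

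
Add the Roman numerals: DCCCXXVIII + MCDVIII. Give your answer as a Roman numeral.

DCCCXXVIII = 828
MCDVIII = 1408
828 + 1408 = 2236

MMCCXXXVI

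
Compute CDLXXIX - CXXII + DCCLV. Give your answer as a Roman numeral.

CDLXXIX = 479, CXXII = 122, DCCLV = 755
479 - 122 = 357
357 + 755 = 1112

MCXII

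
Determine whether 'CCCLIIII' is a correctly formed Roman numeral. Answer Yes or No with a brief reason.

'CCCLIIII': More than 3 consecutive I's

No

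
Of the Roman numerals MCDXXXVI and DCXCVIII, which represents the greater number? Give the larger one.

MCDXXXVI = 1436
DCXCVIII = 698
1436 is larger

MCDXXXVI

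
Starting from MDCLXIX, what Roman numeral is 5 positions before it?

MDCLXIX = 1669
1669 - 5 = 1664

MDCLXIV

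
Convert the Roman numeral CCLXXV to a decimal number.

CCLXXV: C=100, C=100, L=50, X=10, X=10, V=5
100 + 100 + 50 + 10 + 10 + 5 = 275

275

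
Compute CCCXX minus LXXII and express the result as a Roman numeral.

CCCXX = 320
LXXII = 72
320 - 72 = 248

CCXLVIII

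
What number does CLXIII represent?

CLXIII: C=100, L=50, X=10, I=1, I=1, I=1
100 + 50 + 10 + 1 + 1 + 1 = 163

163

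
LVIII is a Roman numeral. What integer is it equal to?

LVIII: L=50, V=5, I=1, I=1, I=1
50 + 5 + 1 + 1 + 1 = 58

58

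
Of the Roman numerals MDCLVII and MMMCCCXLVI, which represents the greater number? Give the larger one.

MDCLVII = 1657
MMMCCCXLVI = 3346
3346 is larger

MMMCCCXLVI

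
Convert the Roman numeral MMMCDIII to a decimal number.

MMMCDIII: M=1000, M=1000, M=1000, CD=400, I=1, I=1, I=1
1000 + 1000 + 1000 + 400 + 1 + 1 + 1 = 3403

3403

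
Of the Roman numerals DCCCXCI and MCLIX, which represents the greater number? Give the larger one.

DCCCXCI = 891
MCLIX = 1159
1159 is larger

MCLIX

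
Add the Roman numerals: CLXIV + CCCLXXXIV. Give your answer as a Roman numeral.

CLXIV = 164
CCCLXXXIV = 384
164 + 384 = 548

DXLVIII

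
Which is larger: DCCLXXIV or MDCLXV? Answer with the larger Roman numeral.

DCCLXXIV = 774
MDCLXV = 1665
1665 is larger

MDCLXV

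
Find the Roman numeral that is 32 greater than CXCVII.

CXCVII = 197
197 + 32 = 229

CCXXIX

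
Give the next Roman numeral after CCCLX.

CCCLX = 360; next is 361

CCCLXI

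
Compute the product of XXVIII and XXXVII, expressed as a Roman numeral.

XXVIII = 28
XXXVII = 37
28 × 37 = 1036

MXXXVI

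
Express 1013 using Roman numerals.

Convert 1013 to Roman numerals:
  1013 contains 1×1000 (M)
  13 contains 1×10 (X)
  3 contains 3×1 (III)

MXIII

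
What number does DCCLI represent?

DCCLI: D=500, C=100, C=100, L=50, I=1
500 + 100 + 100 + 50 + 1 = 751

751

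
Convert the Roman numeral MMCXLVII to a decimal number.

MMCXLVII: M=1000, M=1000, C=100, XL=40, V=5, I=1, I=1
1000 + 1000 + 100 + 40 + 5 + 1 + 1 = 2147

2147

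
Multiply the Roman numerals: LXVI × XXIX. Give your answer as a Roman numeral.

LXVI = 66
XXIX = 29
66 × 29 = 1914

MCMXIV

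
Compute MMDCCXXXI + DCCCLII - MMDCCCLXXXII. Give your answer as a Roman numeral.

MMDCCXXXI = 2731, DCCCLII = 852, MMDCCCLXXXII = 2882
2731 + 852 = 3583
3583 - 2882 = 701

DCCI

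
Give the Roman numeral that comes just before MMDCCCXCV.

MMDCCCXCV = 2895; previous is 2894

MMDCCCXCIV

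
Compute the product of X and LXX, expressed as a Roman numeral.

X = 10
LXX = 70
10 × 70 = 700

DCC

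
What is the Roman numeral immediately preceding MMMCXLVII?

MMMCXLVII = 3147, so the previous integer is 3147 - 1 = 3146

MMMCXLVI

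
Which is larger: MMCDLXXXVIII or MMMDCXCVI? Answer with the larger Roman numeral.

MMCDLXXXVIII = 2488
MMMDCXCVI = 3696
3696 is larger

MMMDCXCVI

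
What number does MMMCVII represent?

MMMCVII: M=1000, M=1000, M=1000, C=100, V=5, I=1, I=1
1000 + 1000 + 1000 + 100 + 5 + 1 + 1 = 3107

3107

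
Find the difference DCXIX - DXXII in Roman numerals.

DCXIX = 619
DXXII = 522
619 - 522 = 97

XCVII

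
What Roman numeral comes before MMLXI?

MMLXI = 2061; previous is 2060

MMLX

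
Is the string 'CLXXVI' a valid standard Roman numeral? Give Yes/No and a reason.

'CLXXVI': Check the rules: uses only the symbols I, V, X, L, C, D, M; no symbol is repeated more than three times in a row; V, L and D each appear at most once; no smaller symbol precedes a larger one (values never increase from left to right). Value: C (100) + L (50) + X (10) + X (10) + V (5) + I (1) = 176. So it is a valid standard Roman numeral.

Yes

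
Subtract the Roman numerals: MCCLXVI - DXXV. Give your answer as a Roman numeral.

MCCLXVI = 1266
DXXV = 525
1266 - 525 = 741

DCCXLI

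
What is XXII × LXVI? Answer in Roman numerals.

XXII = 22
LXVI = 66
22 × 66 = 1452

MCDLII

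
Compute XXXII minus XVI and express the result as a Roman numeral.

XXXII = 32
XVI = 16
32 - 16 = 16

XVI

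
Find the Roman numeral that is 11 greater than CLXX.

CLXX = 170
170 + 11 = 181

CLXXXI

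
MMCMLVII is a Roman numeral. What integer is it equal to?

MMCMLVII: M=1000, M=1000, CM=900, L=50, V=5, I=1, I=1
1000 + 1000 + 900 + 50 + 5 + 1 + 1 = 2957

2957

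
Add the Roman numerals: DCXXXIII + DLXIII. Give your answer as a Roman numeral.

DCXXXIII = 633
DLXIII = 563
633 + 563 = 1196

MCXCVI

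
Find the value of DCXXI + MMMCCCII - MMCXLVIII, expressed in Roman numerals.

DCXXI = 621, MMMCCCII = 3302, MMCXLVIII = 2148
621 + 3302 = 3923
3923 - 2148 = 1775

MDCCLXXV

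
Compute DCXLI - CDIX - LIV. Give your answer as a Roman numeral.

DCXLI = 641, CDIX = 409, LIV = 54
641 - 409 = 232
232 - 54 = 178

CLXXVIII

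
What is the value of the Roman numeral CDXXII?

CDXXII: CD=400, X=10, X=10, I=1, I=1
400 + 10 + 10 + 1 + 1 = 422

422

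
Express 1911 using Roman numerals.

Convert 1911 to Roman numerals:
  1911 contains 1×1000 (M)
  911 contains 1×900 (CM)
  11 contains 1×10 (X)
  1 contains 1×1 (I)

MCMXI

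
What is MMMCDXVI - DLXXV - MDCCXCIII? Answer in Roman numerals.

MMMCDXVI = 3416, DLXXV = 575, MDCCXCIII = 1793
3416 - 575 = 2841
2841 - 1793 = 1048

MXLVIII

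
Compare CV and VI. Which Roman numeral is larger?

CV = 105
VI = 6
105 is larger

CV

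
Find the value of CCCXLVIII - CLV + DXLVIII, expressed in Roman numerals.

CCCXLVIII = 348, CLV = 155, DXLVIII = 548
348 - 155 = 193
193 + 548 = 741

DCCXLI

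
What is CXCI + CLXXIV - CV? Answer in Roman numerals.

CXCI = 191, CLXXIV = 174, CV = 105
191 + 174 = 365
365 - 105 = 260

CCLX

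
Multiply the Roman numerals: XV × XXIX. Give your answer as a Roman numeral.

XV = 15
XXIX = 29
15 × 29 = 435

CDXXXV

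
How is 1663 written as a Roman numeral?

Convert 1663 to Roman numerals:
  1663 contains 1×1000 (M)
  663 contains 1×500 (D)
  163 contains 1×100 (C)
  63 contains 1×50 (L)
  13 contains 1×10 (X)
  3 contains 3×1 (III)

MDCLXIII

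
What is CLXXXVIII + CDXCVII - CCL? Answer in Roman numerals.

CLXXXVIII = 188, CDXCVII = 497, CCL = 250
188 + 497 = 685
685 - 250 = 435

CDXXXV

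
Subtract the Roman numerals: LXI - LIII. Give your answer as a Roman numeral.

LXI = 61
LIII = 53
61 - 53 = 8

VIII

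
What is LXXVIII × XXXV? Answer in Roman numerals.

LXXVIII = 78
XXXV = 35
78 × 35 = 2730

MMDCCXXX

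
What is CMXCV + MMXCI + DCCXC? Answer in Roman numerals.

CMXCV = 995, MMXCI = 2091, DCCXC = 790
995 + 2091 = 3086
3086 + 790 = 3876

MMMDCCCLXXVI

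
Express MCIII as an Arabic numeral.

MCIII: M=1000, C=100, I=1, I=1, I=1
1000 + 100 + 1 + 1 + 1 = 1103

1103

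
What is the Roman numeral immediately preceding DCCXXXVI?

DCCXXXVI = 736; previous is 735

DCCXXXV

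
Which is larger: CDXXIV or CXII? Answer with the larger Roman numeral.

CDXXIV = 424
CXII = 112
424 is larger

CDXXIV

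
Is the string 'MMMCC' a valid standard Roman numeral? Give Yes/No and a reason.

'MMMCC': Check the rules: uses only the symbols I, V, X, L, C, D, M; no symbol is repeated more than three times in a row; V, L and D each appear at most once; no smaller symbol precedes a larger one (values never increase from left to right). Value: M (1000) + M (1000) + M (1000) + C (100) + C (100) = 3200. So it is a valid standard Roman numeral.

Yes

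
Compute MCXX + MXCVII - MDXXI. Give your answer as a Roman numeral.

MCXX = 1120, MXCVII = 1097, MDXXI = 1521
1120 + 1097 = 2217
2217 - 1521 = 696

DCXCVI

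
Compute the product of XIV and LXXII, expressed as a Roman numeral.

XIV = 14
LXXII = 72
14 × 72 = 1008

MVIII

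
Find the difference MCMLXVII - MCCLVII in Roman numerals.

MCMLXVII = 1967
MCCLVII = 1257
1967 - 1257 = 710

DCCX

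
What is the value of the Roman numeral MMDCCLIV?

MMDCCLIV: M=1000, M=1000, D=500, C=100, C=100, L=50, IV=4
1000 + 1000 + 500 + 100 + 100 + 50 + 4 = 2754

2754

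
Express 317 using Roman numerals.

Convert 317 to Roman numerals:
  317 contains 3×100 (CCC)
  17 contains 1×10 (X)
  7 contains 1×5 (V)
  2 contains 2×1 (II)

CCCXVII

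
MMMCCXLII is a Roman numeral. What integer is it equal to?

MMMCCXLII: M=1000, M=1000, M=1000, C=100, C=100, XL=40, I=1, I=1
1000 + 1000 + 1000 + 100 + 100 + 40 + 1 + 1 = 3242

3242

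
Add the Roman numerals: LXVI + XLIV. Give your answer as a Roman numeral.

LXVI = 66
XLIV = 44
66 + 44 = 110

CX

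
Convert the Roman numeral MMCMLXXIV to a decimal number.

MMCMLXXIV: M=1000, M=1000, CM=900, L=50, X=10, X=10, IV=4
1000 + 1000 + 900 + 50 + 10 + 10 + 4 = 2974

2974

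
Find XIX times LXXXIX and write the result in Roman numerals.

XIX = 19
LXXXIX = 89
19 × 89 = 1691

MDCXCI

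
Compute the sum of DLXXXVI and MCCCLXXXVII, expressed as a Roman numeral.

DLXXXVI = 586
MCCCLXXXVII = 1387
586 + 1387 = 1973

MCMLXXIII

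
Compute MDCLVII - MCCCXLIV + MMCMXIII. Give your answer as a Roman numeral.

MDCLVII = 1657, MCCCXLIV = 1344, MMCMXIII = 2913
1657 - 1344 = 313
313 + 2913 = 3226

MMMCCXXVI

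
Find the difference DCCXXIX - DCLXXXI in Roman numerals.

DCCXXIX = 729
DCLXXXI = 681
729 - 681 = 48

XLVIII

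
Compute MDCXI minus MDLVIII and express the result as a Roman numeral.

MDCXI = 1611
MDLVIII = 1558
1611 - 1558 = 53

LIII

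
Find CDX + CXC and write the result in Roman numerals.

CDX = 410
CXC = 190
410 + 190 = 600

DC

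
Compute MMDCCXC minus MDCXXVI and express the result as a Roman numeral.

MMDCCXC = 2790
MDCXXVI = 1626
2790 - 1626 = 1164

MCLXIV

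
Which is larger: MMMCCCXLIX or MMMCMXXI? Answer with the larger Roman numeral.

MMMCCCXLIX = 3349
MMMCMXXI = 3921
3921 is larger

MMMCMXXI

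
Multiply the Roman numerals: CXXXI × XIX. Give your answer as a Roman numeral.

CXXXI = 131
XIX = 19
131 × 19 = 2489

MMCDLXXXIX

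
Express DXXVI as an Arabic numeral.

DXXVI: D=500, X=10, X=10, V=5, I=1
500 + 10 + 10 + 5 + 1 = 526

526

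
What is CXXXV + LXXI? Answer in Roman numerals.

CXXXV = 135
LXXI = 71
135 + 71 = 206

CCVI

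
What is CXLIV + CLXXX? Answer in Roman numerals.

CXLIV = 144
CLXXX = 180
144 + 180 = 324

CCCXXIV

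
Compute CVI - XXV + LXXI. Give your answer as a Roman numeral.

CVI = 106, XXV = 25, LXXI = 71
106 - 25 = 81
81 + 71 = 152

CLII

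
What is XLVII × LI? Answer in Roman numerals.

XLVII = 47
LI = 51
47 × 51 = 2397

MMCCCXCVII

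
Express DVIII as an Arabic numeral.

DVIII: D=500, V=5, I=1, I=1, I=1
500 + 5 + 1 + 1 + 1 = 508

508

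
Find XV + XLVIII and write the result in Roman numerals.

XV = 15
XLVIII = 48
15 + 48 = 63

LXIII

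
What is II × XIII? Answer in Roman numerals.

II = 2
XIII = 13
2 × 13 = 26

XXVI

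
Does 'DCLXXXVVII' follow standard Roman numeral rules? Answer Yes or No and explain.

'DCLXXXVVII': V should not appear more than once

No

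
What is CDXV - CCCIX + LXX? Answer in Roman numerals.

CDXV = 415, CCCIX = 309, LXX = 70
415 - 309 = 106
106 + 70 = 176

CLXXVI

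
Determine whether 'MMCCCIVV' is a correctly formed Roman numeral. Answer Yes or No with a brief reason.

'MMCCCIVV': V should not appear more than once

No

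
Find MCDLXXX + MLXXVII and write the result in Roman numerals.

MCDLXXX = 1480
MLXXVII = 1077
1480 + 1077 = 2557

MMDLVII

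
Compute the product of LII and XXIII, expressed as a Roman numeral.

LII = 52
XXIII = 23
52 × 23 = 1196

MCXCVI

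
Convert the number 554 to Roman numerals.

Convert 554 to Roman numerals:
  554 contains 1×500 (D)
  54 contains 1×50 (L)
  4 contains 1×4 (IV)

DLIV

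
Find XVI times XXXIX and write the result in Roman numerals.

XVI = 16
XXXIX = 39
16 × 39 = 624

DCXXIV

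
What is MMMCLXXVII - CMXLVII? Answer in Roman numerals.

MMMCLXXVII = 3177
CMXLVII = 947
3177 - 947 = 2230

MMCCXXX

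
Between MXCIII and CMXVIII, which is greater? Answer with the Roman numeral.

MXCIII = 1093
CMXVIII = 918
1093 is larger

MXCIII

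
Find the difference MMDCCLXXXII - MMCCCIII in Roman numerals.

MMDCCLXXXII = 2782
MMCCCIII = 2303
2782 - 2303 = 479

CDLXXIX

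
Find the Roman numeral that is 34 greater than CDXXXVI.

CDXXXVI = 436
436 + 34 = 470

CDLXX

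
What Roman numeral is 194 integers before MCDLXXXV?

MCDLXXXV = 1485
1485 - 194 = 1291

MCCXCI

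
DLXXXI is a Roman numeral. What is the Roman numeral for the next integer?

DLXXXI = 581; next is 582

DLXXXII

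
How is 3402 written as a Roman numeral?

Convert 3402 to Roman numerals:
  3402 contains 3×1000 (MMM)
  402 contains 1×400 (CD)
  2 contains 2×1 (II)

MMMCDII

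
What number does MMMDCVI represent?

MMMDCVI: M=1000, M=1000, M=1000, D=500, C=100, V=5, I=1
1000 + 1000 + 1000 + 500 + 100 + 5 + 1 = 3606

3606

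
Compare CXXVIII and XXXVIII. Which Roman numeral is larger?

CXXVIII = 128
XXXVIII = 38
128 is larger

CXXVIII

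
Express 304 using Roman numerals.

Convert 304 to Roman numerals:
  304 contains 3×100 (CCC)
  4 contains 1×4 (IV)

CCCIV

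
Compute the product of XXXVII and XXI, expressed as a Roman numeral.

XXXVII = 37
XXI = 21
37 × 21 = 777

DCCLXXVII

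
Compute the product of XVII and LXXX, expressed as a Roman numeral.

XVII = 17
LXXX = 80
17 × 80 = 1360

MCCCLX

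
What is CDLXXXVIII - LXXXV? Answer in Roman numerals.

CDLXXXVIII = 488
LXXXV = 85
488 - 85 = 403

CDIII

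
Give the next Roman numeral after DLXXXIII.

DLXXXIII = 583, so the next integer is 583 + 1 = 584

DLXXXIV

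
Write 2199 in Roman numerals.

Convert 2199 to Roman numerals:
  2199 contains 2×1000 (MM)
  199 contains 1×100 (C)
  99 contains 1×90 (XC)
  9 contains 1×9 (IX)

MMCXCIX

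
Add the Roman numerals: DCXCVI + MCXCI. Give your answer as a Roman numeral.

DCXCVI = 696
MCXCI = 1191
696 + 1191 = 1887

MDCCCLXXXVII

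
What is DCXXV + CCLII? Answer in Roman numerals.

DCXXV = 625
CCLII = 252
625 + 252 = 877

DCCCLXXVII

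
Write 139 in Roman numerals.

Convert 139 to Roman numerals:
  139 contains 1×100 (C)
  39 contains 3×10 (XXX)
  9 contains 1×9 (IX)

CXXXIX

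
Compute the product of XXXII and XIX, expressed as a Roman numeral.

XXXII = 32
XIX = 19
32 × 19 = 608

DCVIII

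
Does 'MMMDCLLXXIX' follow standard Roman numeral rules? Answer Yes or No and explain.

'MMMDCLLXXIX': L should not appear more than once

No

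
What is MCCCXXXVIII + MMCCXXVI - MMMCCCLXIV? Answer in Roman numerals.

MCCCXXXVIII = 1338, MMCCXXVI = 2226, MMMCCCLXIV = 3364
1338 + 2226 = 3564
3564 - 3364 = 200

CC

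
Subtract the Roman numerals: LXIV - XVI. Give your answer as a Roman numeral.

LXIV = 64
XVI = 16
64 - 16 = 48

XLVIII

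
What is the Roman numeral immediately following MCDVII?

MCDVII = 1407; next is 1408

MCDVIII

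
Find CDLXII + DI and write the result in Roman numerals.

CDLXII = 462
DI = 501
462 + 501 = 963

CMLXIII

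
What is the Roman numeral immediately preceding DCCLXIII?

DCCLXIII = 763, so the previous integer is 763 - 1 = 762

DCCLXII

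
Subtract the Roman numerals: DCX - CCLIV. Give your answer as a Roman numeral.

DCX = 610
CCLIV = 254
610 - 254 = 356

CCCLVI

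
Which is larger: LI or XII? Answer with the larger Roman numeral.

LI = 51
XII = 12
51 is larger

LI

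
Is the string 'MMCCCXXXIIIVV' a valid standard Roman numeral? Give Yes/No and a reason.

'MMCCCXXXIIIVV': V should not appear more than once

No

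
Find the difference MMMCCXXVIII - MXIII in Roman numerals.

MMMCCXXVIII = 3228
MXIII = 1013
3228 - 1013 = 2215

MMCCXV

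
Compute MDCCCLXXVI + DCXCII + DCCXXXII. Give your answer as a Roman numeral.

MDCCCLXXVI = 1876, DCXCII = 692, DCCXXXII = 732
1876 + 692 = 2568
2568 + 732 = 3300

MMMCCC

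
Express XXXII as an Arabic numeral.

XXXII: X=10, X=10, X=10, I=1, I=1
10 + 10 + 10 + 1 + 1 = 32

32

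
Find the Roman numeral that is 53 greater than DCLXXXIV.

DCLXXXIV = 684
684 + 53 = 737

DCCXXXVII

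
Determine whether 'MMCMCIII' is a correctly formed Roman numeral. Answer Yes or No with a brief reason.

'MMCMCIII': C cannot come right after the subtractive pair CM: once C is subtracted in CM, the next symbol must be smaller than C

No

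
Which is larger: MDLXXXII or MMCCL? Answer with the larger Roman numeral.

MDLXXXII = 1582
MMCCL = 2250
2250 is larger

MMCCL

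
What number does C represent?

C: C=100

100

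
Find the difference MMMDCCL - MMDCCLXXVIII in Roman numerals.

MMMDCCL = 3750
MMDCCLXXVIII = 2778
3750 - 2778 = 972

CMLXXII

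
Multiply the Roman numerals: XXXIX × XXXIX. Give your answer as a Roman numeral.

XXXIX = 39
XXXIX = 39
39 × 39 = 1521

MDXXI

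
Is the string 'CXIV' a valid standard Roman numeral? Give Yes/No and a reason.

'CXIV': Check the rules: uses only the symbols I, V, X, L, C, D, M; no symbol is repeated more than three times in a row; V, L and D each appear at most once; the only place a smaller symbol precedes a larger one is the allowed subtractive pair IV, the symbol right after such a pair (if any) is smaller than the pair's first symbol, and otherwise the values never increase from left to right. Value: C (100) + X (10) + IV (4) = 114. So it is a valid standard Roman numeral.

Yes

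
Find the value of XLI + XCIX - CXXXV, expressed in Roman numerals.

XLI = 41, XCIX = 99, CXXXV = 135
41 + 99 = 140
140 - 135 = 5

V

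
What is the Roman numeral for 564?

Convert 564 to Roman numerals:
  564 contains 1×500 (D)
  64 contains 1×50 (L)
  14 contains 1×10 (X)
  4 contains 1×4 (IV)

DLXIV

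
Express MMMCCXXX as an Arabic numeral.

MMMCCXXX: M=1000, M=1000, M=1000, C=100, C=100, X=10, X=10, X=10
1000 + 1000 + 1000 + 100 + 100 + 10 + 10 + 10 = 3230

3230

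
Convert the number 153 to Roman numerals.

Convert 153 to Roman numerals:
  153 contains 1×100 (C)
  53 contains 1×50 (L)
  3 contains 3×1 (III)

CLIII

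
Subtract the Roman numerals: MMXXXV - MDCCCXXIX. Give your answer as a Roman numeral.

MMXXXV = 2035
MDCCCXXIX = 1829
2035 - 1829 = 206

CCVI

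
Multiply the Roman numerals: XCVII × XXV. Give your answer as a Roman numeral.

XCVII = 97
XXV = 25
97 × 25 = 2425

MMCDXXV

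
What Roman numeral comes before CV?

CV = 105; previous is 104

CIV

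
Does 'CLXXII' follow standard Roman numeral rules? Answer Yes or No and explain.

'CLXXII': Check the rules: uses only the symbols I, V, X, L, C, D, M; no symbol is repeated more than three times in a row; V, L and D each appear at most once; no smaller symbol precedes a larger one (values never increase from left to right). Value: C (100) + L (50) + X (10) + X (10) + I (1) + I (1) = 172. So it is a valid standard Roman numeral.

Yes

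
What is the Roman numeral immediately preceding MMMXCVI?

MMMXCVI = 3096, so the previous integer is 3096 - 1 = 3095

MMMXCV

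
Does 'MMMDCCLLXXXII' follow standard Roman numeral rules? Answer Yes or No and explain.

'MMMDCCLLXXXII': L should not appear more than once

No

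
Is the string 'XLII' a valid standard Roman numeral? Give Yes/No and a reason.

'XLII': Check the rules: uses only the symbols I, V, X, L, C, D, M; no symbol is repeated more than three times in a row; V, L and D each appear at most once; the only place a smaller symbol precedes a larger one is the allowed subtractive pair XL, the symbol right after such a pair (if any) is smaller than the pair's first symbol, and otherwise the values never increase from left to right. Value: XL (40) + I (1) + I (1) = 42. So it is a valid standard Roman numeral.

Yes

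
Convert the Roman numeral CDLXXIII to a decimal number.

CDLXXIII: CD=400, L=50, X=10, X=10, I=1, I=1, I=1
400 + 50 + 10 + 10 + 1 + 1 + 1 = 473

473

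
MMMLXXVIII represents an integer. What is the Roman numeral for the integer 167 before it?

MMMLXXVIII = 3078
3078 - 167 = 2911

MMCMXI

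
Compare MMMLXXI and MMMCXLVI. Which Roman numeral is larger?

MMMLXXI = 3071
MMMCXLVI = 3146
3146 is larger

MMMCXLVI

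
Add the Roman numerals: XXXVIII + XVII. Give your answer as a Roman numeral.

XXXVIII = 38
XVII = 17
38 + 17 = 55

LV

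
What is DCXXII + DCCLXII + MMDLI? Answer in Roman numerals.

DCXXII = 622, DCCLXII = 762, MMDLI = 2551
622 + 762 = 1384
1384 + 2551 = 3935

MMMCMXXXV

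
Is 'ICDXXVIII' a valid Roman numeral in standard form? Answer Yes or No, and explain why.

'ICDXXVIII': Invalid subtractive combination: IC

No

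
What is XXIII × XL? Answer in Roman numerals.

XXIII = 23
XL = 40
23 × 40 = 920

CMXX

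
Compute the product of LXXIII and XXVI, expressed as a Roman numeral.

LXXIII = 73
XXVI = 26
73 × 26 = 1898

MDCCCXCVIII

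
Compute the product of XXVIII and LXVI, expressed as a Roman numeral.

XXVIII = 28
LXVI = 66
28 × 66 = 1848

MDCCCXLVIII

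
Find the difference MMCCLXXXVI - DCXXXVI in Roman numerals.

MMCCLXXXVI = 2286
DCXXXVI = 636
2286 - 636 = 1650

MDCL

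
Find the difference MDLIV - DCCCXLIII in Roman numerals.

MDLIV = 1554
DCCCXLIII = 843
1554 - 843 = 711

DCCXI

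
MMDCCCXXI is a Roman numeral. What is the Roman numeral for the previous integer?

MMDCCCXXI = 2821; previous is 2820

MMDCCCXX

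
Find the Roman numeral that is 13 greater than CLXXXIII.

CLXXXIII = 183
183 + 13 = 196

CXCVI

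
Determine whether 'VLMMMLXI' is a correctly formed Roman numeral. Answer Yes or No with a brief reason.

'VLMMMLXI': L should not appear more than once

No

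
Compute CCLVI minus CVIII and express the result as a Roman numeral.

CCLVI = 256
CVIII = 108
256 - 108 = 148

CXLVIII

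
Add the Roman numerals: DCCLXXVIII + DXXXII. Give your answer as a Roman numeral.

DCCLXXVIII = 778
DXXXII = 532
778 + 532 = 1310

MCCCX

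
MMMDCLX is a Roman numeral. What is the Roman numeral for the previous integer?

MMMDCLX = 3660, so the previous integer is 3660 - 1 = 3659

MMMDCLIX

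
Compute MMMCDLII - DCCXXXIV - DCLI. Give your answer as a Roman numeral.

MMMCDLII = 3452, DCCXXXIV = 734, DCLI = 651
3452 - 734 = 2718
2718 - 651 = 2067

MMLXVII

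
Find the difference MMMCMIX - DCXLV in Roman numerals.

MMMCMIX = 3909
DCXLV = 645
3909 - 645 = 3264

MMMCCLXIV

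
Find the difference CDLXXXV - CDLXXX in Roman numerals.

CDLXXXV = 485
CDLXXX = 480
485 - 480 = 5

V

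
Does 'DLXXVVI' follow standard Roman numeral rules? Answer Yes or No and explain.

'DLXXVVI': V should not appear more than once

No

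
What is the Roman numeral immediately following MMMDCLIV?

MMMDCLIV = 3654, so the next integer is 3654 + 1 = 3655

MMMDCLV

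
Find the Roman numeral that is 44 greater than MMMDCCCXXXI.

MMMDCCCXXXI = 3831
3831 + 44 = 3875

MMMDCCCLXXV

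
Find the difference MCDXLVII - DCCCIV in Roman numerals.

MCDXLVII = 1447
DCCCIV = 804
1447 - 804 = 643

DCXLIII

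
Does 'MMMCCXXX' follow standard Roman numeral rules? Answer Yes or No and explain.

'MMMCCXXX': Check the rules: uses only the symbols I, V, X, L, C, D, M; no symbol is repeated more than three times in a row; V, L and D each appear at most once; no smaller symbol precedes a larger one (values never increase from left to right). Value: M (1000) + M (1000) + M (1000) + C (100) + C (100) + X (10) + X (10) + X (10) = 3230. So it is a valid standard Roman numeral.

Yes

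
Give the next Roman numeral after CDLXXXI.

CDLXXXI = 481; next is 482

CDLXXXII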